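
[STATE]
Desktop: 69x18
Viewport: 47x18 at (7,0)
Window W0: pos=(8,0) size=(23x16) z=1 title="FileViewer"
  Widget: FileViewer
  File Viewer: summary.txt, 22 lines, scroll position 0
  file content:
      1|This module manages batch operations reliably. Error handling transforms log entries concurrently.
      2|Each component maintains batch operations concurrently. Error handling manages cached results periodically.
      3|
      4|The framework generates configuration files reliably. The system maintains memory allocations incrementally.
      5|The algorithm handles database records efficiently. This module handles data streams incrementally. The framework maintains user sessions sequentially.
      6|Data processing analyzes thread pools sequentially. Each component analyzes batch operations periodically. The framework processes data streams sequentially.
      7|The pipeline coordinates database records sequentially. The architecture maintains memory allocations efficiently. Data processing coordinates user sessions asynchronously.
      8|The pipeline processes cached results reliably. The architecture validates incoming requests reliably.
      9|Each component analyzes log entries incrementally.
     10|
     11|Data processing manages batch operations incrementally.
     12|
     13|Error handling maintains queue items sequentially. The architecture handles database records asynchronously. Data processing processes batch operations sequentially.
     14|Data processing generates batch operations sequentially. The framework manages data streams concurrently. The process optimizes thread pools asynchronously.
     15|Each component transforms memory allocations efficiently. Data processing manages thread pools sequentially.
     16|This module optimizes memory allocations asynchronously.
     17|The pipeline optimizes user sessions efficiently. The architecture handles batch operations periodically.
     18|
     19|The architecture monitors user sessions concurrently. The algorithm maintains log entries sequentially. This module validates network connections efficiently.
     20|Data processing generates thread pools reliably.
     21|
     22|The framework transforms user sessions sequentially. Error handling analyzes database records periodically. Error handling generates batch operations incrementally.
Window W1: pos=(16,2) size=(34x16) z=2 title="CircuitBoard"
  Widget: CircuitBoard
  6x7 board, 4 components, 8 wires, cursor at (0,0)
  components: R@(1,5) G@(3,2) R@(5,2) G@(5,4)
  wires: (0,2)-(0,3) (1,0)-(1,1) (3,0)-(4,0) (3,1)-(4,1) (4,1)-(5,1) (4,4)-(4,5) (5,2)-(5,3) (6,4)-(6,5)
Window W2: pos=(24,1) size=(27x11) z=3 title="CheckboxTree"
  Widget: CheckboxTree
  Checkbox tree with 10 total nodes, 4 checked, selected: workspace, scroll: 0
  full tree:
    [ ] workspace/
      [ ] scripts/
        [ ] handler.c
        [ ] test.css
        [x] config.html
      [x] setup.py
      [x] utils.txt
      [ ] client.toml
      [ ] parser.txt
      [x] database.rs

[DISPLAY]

 ┏━━━━━━━━━━━━━━━━━━━━━┓                       
 ┃ FileViewer    ┏━━━━━━━━━━━━━━━━━━━━━━━━━┓   
 ┠───────┏━━━━━━━┃ CheckboxTree            ┃   
 ┃This mo┃ Circui┠─────────────────────────┨   
 ┃Each co┠───────┃>[-] workspace/          ┃   
 ┃       ┃   0 1 ┃   [-] scripts/          ┃   
 ┃The fra┃0  [.] ┃     [ ] handler.c       ┃   
 ┃The alg┃       ┃     [ ] test.css        ┃   
 ┃Data pr┃1   · ─┃     [x] config.html     ┃   
 ┃The pip┃       ┃   [x] setup.py          ┃   
 ┃The pip┃2      ┃   [x] utils.txt         ┃   
 ┃Each co┃       ┗━━━━━━━━━━━━━━━━━━━━━━━━━┛   
 ┃       ┃3   ·   ·   G                   ┃    
 ┃Data pr┃    │   │                       ┃    
 ┃       ┃4   ·   ·           · ─ ·       ┃    
 ┗━━━━━━━┃        │                       ┃    
         ┃5       ·   R ─ ·   G           ┃    
         ┗━━━━━━━━━━━━━━━━━━━━━━━━━━━━━━━━┛    


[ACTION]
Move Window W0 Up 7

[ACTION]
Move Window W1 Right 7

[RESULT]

 ┏━━━━━━━━━━━━━━━━━━━━━┓                       
 ┃ FileViewer    ┏━━━━━━━━━━━━━━━━━━━━━━━━━┓   
 ┠──────────────┏┃ CheckboxTree            ┃━━━
 ┃This module ma┃┠─────────────────────────┨   
 ┃Each component┠┃>[-] workspace/          ┃───
 ┃              ┃┃   [-] scripts/          ┃   
 ┃The framework ┃┃     [ ] handler.c       ┃   
 ┃The algorithm ┃┃     [ ] test.css        ┃   
 ┃Data processin┃┃     [x] config.html     ┃   
 ┃The pipeline c┃┃   [x] setup.py          ┃   
 ┃The pipeline p┃┃   [x] utils.txt         ┃   
 ┃Each component┃┗━━━━━━━━━━━━━━━━━━━━━━━━━┛   
 ┃              ┃3   ·   ·   G                 
 ┃Data processin┃    │   │                     
 ┃              ┃4   ·   ·           · ─ ·     
 ┗━━━━━━━━━━━━━━┃        │                     
                ┃5       ·   R ─ ·   G         
                ┗━━━━━━━━━━━━━━━━━━━━━━━━━━━━━━


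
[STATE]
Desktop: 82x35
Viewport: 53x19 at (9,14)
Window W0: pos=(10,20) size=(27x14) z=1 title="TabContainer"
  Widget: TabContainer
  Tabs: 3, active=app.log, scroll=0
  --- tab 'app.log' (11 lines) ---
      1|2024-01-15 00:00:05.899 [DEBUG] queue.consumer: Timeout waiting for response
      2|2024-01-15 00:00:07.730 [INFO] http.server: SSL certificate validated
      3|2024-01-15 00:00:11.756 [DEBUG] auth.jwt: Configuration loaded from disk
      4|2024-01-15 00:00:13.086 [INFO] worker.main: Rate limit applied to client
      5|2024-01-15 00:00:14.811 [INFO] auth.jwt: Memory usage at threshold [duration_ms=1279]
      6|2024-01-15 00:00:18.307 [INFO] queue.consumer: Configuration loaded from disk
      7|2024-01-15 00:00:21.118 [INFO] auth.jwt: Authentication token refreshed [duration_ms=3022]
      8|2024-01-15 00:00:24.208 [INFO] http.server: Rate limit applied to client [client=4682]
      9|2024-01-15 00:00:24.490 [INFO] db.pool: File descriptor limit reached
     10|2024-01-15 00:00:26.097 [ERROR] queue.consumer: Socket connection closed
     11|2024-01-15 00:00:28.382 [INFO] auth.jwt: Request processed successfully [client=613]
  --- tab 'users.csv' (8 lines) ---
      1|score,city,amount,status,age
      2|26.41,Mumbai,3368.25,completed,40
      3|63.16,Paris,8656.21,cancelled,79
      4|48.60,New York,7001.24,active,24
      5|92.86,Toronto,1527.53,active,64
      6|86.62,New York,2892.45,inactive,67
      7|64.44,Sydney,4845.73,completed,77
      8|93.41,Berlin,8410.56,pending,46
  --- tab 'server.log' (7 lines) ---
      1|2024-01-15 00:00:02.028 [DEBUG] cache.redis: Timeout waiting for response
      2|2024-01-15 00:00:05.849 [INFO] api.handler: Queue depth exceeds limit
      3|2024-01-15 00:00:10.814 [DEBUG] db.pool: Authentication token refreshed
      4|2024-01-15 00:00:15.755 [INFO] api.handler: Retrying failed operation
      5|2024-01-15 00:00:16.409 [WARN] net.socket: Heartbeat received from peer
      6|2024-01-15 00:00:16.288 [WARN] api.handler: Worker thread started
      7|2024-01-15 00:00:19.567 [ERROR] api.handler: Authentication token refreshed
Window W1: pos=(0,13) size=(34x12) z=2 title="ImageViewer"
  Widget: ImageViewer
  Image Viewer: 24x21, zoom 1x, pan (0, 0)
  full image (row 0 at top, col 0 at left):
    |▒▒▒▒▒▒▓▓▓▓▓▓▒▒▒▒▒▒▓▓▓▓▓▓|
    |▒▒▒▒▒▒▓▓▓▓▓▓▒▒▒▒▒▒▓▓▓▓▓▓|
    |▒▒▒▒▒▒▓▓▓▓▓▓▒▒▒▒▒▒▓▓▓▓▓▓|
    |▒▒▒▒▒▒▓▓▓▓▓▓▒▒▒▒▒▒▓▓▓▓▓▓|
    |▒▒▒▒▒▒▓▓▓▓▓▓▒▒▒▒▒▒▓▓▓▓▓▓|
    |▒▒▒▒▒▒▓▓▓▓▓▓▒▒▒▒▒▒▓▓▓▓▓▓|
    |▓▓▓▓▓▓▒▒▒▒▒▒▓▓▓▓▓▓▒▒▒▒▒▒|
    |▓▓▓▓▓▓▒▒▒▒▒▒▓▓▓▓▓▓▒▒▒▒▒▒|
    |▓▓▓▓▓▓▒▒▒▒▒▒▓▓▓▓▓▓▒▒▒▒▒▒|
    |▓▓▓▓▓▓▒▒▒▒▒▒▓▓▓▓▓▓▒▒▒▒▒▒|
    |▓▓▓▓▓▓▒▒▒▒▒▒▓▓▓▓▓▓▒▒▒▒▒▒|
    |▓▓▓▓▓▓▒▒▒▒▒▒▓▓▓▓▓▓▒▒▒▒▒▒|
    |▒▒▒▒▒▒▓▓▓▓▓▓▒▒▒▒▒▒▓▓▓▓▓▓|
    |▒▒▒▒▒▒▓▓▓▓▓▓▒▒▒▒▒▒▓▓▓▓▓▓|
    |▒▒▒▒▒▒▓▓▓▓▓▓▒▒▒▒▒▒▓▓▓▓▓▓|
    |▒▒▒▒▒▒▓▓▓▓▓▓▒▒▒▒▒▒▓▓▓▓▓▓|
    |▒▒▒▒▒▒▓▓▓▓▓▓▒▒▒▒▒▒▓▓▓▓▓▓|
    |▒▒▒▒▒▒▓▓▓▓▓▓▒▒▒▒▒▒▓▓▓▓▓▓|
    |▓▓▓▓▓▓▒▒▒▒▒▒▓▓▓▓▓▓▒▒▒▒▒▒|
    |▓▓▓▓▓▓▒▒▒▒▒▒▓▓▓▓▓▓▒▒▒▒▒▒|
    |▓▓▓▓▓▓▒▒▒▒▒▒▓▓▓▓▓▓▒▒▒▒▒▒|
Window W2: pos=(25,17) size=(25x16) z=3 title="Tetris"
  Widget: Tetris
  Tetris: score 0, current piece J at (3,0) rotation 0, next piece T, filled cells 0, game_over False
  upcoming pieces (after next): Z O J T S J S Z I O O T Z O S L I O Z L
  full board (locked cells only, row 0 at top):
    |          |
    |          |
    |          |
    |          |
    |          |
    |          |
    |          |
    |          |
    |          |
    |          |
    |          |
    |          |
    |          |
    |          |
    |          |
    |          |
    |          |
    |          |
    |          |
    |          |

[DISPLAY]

ewer                    ┃                            
────────────────────────┨                            
▓▓▓▓▒▒▒▒▒▒▓▓▓▓▓▓        ┃                            
▓▓▓▓▒▒▒▒▒▒▓▓▓▓▓▓┏━━━━━━━━━━━━━━━━━━━━━━━┓            
▓▓▓▓▒▒▒▒▒▒▓▓▓▓▓▓┃ Tetris                ┃            
▓▓▓▓▒▒▒▒▒▒▓▓▓▓▓▓┠───────────────────────┨            
▓▓▓▓▒▒▒▒▒▒▓▓▓▓▓▓┃          │Next:       ┃            
▓▓▓▓▒▒▒▒▒▒▓▓▓▓▓▓┃          │ ▒          ┃            
▒▒▒▒▓▓▓▓▓▓▒▒▒▒▒▒┃          │▒▒▒         ┃            
▒▒▒▒▓▓▓▓▓▓▒▒▒▒▒▒┃          │            ┃            
━━━━━━━━━━━━━━━━┃          │            ┃            
 ┃2024-01-15 00:┃          │            ┃            
 ┃2024-01-15 00:┃          │Score:      ┃            
 ┃2024-01-15 00:┃          │0           ┃            
 ┃2024-01-15 00:┃          │            ┃            
 ┃2024-01-15 00:┃          │            ┃            
 ┃2024-01-15 00:┃          │            ┃            
 ┃2024-01-15 00:┃          │            ┃            
 ┃2024-01-15 00:┗━━━━━━━━━━━━━━━━━━━━━━━┛            


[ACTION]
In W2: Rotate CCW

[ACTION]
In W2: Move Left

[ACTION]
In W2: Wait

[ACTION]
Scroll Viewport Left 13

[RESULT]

┃ ImageViewer                    ┃                   
┠────────────────────────────────┨                   
┃▒▒▒▒▒▒▓▓▓▓▓▓▒▒▒▒▒▒▓▓▓▓▓▓        ┃                   
┃▒▒▒▒▒▒▓▓▓▓▓▓▒▒▒▒▒▒▓▓▓▓▓▓┏━━━━━━━━━━━━━━━━━━━━━━━┓   
┃▒▒▒▒▒▒▓▓▓▓▓▓▒▒▒▒▒▒▓▓▓▓▓▓┃ Tetris                ┃   
┃▒▒▒▒▒▒▓▓▓▓▓▓▒▒▒▒▒▒▓▓▓▓▓▓┠───────────────────────┨   
┃▒▒▒▒▒▒▓▓▓▓▓▓▒▒▒▒▒▒▓▓▓▓▓▓┃          │Next:       ┃   
┃▒▒▒▒▒▒▓▓▓▓▓▓▒▒▒▒▒▒▓▓▓▓▓▓┃          │ ▒          ┃   
┃▓▓▓▓▓▓▒▒▒▒▒▒▓▓▓▓▓▓▒▒▒▒▒▒┃          │▒▒▒         ┃   
┃▓▓▓▓▓▓▒▒▒▒▒▒▓▓▓▓▓▓▒▒▒▒▒▒┃          │            ┃   
┗━━━━━━━━━━━━━━━━━━━━━━━━┃          │            ┃   
          ┃2024-01-15 00:┃          │            ┃   
          ┃2024-01-15 00:┃          │Score:      ┃   
          ┃2024-01-15 00:┃          │0           ┃   
          ┃2024-01-15 00:┃          │            ┃   
          ┃2024-01-15 00:┃          │            ┃   
          ┃2024-01-15 00:┃          │            ┃   
          ┃2024-01-15 00:┃          │            ┃   
          ┃2024-01-15 00:┗━━━━━━━━━━━━━━━━━━━━━━━┛   


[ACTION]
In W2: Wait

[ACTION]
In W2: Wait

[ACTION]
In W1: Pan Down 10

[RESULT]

┃ ImageViewer                    ┃                   
┠────────────────────────────────┨                   
┃▓▓▓▓▓▓▒▒▒▒▒▒▓▓▓▓▓▓▒▒▒▒▒▒        ┃                   
┃▓▓▓▓▓▓▒▒▒▒▒▒▓▓▓▓▓▓▒▒▒▒▒▒┏━━━━━━━━━━━━━━━━━━━━━━━┓   
┃▒▒▒▒▒▒▓▓▓▓▓▓▒▒▒▒▒▒▓▓▓▓▓▓┃ Tetris                ┃   
┃▒▒▒▒▒▒▓▓▓▓▓▓▒▒▒▒▒▒▓▓▓▓▓▓┠───────────────────────┨   
┃▒▒▒▒▒▒▓▓▓▓▓▓▒▒▒▒▒▒▓▓▓▓▓▓┃          │Next:       ┃   
┃▒▒▒▒▒▒▓▓▓▓▓▓▒▒▒▒▒▒▓▓▓▓▓▓┃          │ ▒          ┃   
┃▒▒▒▒▒▒▓▓▓▓▓▓▒▒▒▒▒▒▓▓▓▓▓▓┃          │▒▒▒         ┃   
┃▒▒▒▒▒▒▓▓▓▓▓▓▒▒▒▒▒▒▓▓▓▓▓▓┃          │            ┃   
┗━━━━━━━━━━━━━━━━━━━━━━━━┃          │            ┃   
          ┃2024-01-15 00:┃          │            ┃   
          ┃2024-01-15 00:┃          │Score:      ┃   
          ┃2024-01-15 00:┃          │0           ┃   
          ┃2024-01-15 00:┃          │            ┃   
          ┃2024-01-15 00:┃          │            ┃   
          ┃2024-01-15 00:┃          │            ┃   
          ┃2024-01-15 00:┃          │            ┃   
          ┃2024-01-15 00:┗━━━━━━━━━━━━━━━━━━━━━━━┛   


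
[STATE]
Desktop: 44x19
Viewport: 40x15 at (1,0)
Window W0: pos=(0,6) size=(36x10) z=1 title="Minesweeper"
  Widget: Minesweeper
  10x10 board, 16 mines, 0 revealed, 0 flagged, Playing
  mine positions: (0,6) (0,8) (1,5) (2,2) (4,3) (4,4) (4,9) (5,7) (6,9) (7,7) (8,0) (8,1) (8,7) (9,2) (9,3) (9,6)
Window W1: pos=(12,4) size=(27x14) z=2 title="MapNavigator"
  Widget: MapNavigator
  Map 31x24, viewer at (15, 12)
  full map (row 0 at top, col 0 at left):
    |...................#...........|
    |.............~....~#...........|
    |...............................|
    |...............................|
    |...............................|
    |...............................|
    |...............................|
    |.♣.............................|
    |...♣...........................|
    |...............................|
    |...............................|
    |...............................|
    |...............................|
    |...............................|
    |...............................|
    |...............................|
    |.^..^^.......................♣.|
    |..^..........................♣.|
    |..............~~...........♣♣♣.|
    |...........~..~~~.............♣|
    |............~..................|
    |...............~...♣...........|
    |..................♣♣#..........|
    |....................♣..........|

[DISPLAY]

                                        
                                        
                                        
                                        
           ┏━━━━━━━━━━━━━━━━━━━━━━━━━┓  
           ┃ MapNavigator            ┃  
━━━━━━━━━━━┠─────────────────────────┨  
 Minesweepe┃.........................┃  
───────────┃♣........................┃  
■■■■■■■■■■ ┃.........................┃  
■■■■■■■■■■ ┃.........................┃  
■■■■■■■■■■ ┃.........................┃  
■■■■■■■■■■ ┃............@............┃  
■■■■■■■■■■ ┃.........................┃  
■■■■■■■■■■ ┃.........................┃  


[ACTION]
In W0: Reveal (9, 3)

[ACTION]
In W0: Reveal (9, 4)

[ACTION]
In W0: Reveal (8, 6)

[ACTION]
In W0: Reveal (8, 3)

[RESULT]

                                        
                                        
                                        
                                        
           ┏━━━━━━━━━━━━━━━━━━━━━━━━━┓  
           ┃ MapNavigator            ┃  
━━━━━━━━━━━┠─────────────────────────┨  
 Minesweepe┃.........................┃  
───────────┃♣........................┃  
■■■■■■✹■✹■ ┃.........................┃  
■■■■■✹■■■■ ┃.........................┃  
■■✹■■■■■■■ ┃.........................┃  
■■■■■■■■■■ ┃............@............┃  
■■■✹✹■■■■✹ ┃.........................┃  
■■■■■■■✹■■ ┃.........................┃  


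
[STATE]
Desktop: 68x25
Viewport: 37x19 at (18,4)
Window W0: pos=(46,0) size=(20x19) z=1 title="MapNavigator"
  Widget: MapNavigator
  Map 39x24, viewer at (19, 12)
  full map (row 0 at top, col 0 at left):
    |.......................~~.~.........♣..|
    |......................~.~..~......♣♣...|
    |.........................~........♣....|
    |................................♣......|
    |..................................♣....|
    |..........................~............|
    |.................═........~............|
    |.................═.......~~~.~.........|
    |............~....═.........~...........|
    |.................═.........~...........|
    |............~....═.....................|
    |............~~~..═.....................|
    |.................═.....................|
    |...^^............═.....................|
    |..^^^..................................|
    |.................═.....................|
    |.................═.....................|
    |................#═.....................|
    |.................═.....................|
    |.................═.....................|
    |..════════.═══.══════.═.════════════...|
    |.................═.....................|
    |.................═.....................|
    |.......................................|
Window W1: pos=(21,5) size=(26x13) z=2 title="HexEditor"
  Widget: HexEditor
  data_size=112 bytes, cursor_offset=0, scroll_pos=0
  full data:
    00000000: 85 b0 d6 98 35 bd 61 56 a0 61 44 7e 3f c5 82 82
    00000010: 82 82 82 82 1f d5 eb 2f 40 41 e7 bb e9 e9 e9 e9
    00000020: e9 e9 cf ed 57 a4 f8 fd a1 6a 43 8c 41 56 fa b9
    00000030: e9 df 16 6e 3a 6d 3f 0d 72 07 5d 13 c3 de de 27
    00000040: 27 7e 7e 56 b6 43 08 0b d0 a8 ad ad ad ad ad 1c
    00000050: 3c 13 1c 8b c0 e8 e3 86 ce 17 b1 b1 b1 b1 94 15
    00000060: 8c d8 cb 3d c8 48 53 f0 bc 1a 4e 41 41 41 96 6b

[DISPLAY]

                            ┃.......═
   ┏━━━━━━━━━━━━━━━━━━━━━━━━┓.......═
   ┃ HexEditor              ┃..~....═
   ┠────────────────────────┨.......═
   ┃00000000  85 b0 d6 98 35┃..~....═
   ┃00000010  82 82 82 82 1f┃..~~~..═
   ┃00000020  e9 e9 cf ed 57┃.......═
   ┃00000030  e9 df 16 6e 3a┃.......═
   ┃00000040  27 7e 7e 56 b6┃........
   ┃00000050  3c 13 1c 8b c0┃.......═
   ┃00000060  8c d8 cb 3d c8┃.......═
   ┃                        ┃......#═
   ┃                        ┃.......═
   ┗━━━━━━━━━━━━━━━━━━━━━━━━┛.......═
                            ┗━━━━━━━━
                                     
                                     
                                     
                                     


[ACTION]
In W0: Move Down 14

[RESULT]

                            ┃......#═
   ┏━━━━━━━━━━━━━━━━━━━━━━━━┓.......═
   ┃ HexEditor              ┃.......═
   ┠────────────────────────┨.═══.═══
   ┃00000000  85 b0 d6 98 35┃.......═
   ┃00000010  82 82 82 82 1f┃.......═
   ┃00000020  e9 e9 cf ed 57┃........
   ┃00000030  e9 df 16 6e 3a┃        
   ┃00000040  27 7e 7e 56 b6┃        
   ┃00000050  3c 13 1c 8b c0┃        
   ┃00000060  8c d8 cb 3d c8┃        
   ┃                        ┃        
   ┃                        ┃        
   ┗━━━━━━━━━━━━━━━━━━━━━━━━┛        
                            ┗━━━━━━━━
                                     
                                     
                                     
                                     


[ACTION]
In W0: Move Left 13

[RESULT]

                            ┃   .....
   ┏━━━━━━━━━━━━━━━━━━━━━━━━┓   .....
   ┃ HexEditor              ┃   .....
   ┠────────────────────────┨   ..═══
   ┃00000000  85 b0 d6 98 35┃   .....
   ┃00000010  82 82 82 82 1f┃   .....
   ┃00000020  e9 e9 cf ed 57┃   .....
   ┃00000030  e9 df 16 6e 3a┃        
   ┃00000040  27 7e 7e 56 b6┃        
   ┃00000050  3c 13 1c 8b c0┃        
   ┃00000060  8c d8 cb 3d c8┃        
   ┃                        ┃        
   ┃                        ┃        
   ┗━━━━━━━━━━━━━━━━━━━━━━━━┛        
                            ┗━━━━━━━━
                                     
                                     
                                     
                                     


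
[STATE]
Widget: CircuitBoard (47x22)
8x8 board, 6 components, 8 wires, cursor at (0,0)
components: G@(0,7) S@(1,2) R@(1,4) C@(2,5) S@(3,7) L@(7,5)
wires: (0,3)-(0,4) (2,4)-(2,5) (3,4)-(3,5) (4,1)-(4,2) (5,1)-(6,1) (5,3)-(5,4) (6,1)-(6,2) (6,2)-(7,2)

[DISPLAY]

   0 1 2 3 4 5 6 7                             
0  [.]          · ─ ·           G              
                                               
1           S       R                          
                                               
2                   · ─ C                      
                                               
3                   · ─ ·       S              
                                               
4       · ─ ·                                  
                                               
5       ·       · ─ ·                          
        │                                      
6       · ─ ·                                  
            │                                  
7           ·           L                      
Cursor: (0,0)                                  
                                               
                                               
                                               
                                               
                                               


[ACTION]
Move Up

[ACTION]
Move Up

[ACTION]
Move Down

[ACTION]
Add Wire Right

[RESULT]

   0 1 2 3 4 5 6 7                             
0               · ─ ·           G              
                                               
1  [.]─ ·   S       R                          
                                               
2                   · ─ C                      
                                               
3                   · ─ ·       S              
                                               
4       · ─ ·                                  
                                               
5       ·       · ─ ·                          
        │                                      
6       · ─ ·                                  
            │                                  
7           ·           L                      
Cursor: (1,0)                                  
                                               
                                               
                                               
                                               
                                               


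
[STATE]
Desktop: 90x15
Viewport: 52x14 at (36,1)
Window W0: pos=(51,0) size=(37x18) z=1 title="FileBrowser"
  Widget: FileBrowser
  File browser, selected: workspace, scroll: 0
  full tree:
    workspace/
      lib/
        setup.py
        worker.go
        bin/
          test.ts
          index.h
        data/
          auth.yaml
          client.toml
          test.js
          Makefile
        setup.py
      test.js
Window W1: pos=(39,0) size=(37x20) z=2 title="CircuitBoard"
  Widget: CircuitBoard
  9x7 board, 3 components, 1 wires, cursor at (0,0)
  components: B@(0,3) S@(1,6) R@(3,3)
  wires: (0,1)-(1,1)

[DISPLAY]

   ┃ CircuitBoard                      ┃           ┃
   ┠───────────────────────────────────┨───────────┨
   ┃   0 1 2 3 4 5 6 7 8               ┃           ┃
   ┃0  [.]  ·       B                  ┃           ┃
   ┃        │                          ┃           ┃
   ┃1       ·                   S      ┃           ┃
   ┃                                   ┃           ┃
   ┃2                                  ┃           ┃
   ┃                                   ┃           ┃
   ┃3               R                  ┃           ┃
   ┃                                   ┃           ┃
   ┃4                                  ┃           ┃
   ┃                                   ┃           ┃
   ┃5                                  ┃           ┃


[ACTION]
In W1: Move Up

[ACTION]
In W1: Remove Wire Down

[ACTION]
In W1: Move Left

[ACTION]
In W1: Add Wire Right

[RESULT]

   ┃ CircuitBoard                      ┃           ┃
   ┠───────────────────────────────────┨───────────┨
   ┃   0 1 2 3 4 5 6 7 8               ┃           ┃
   ┃0  [.]─ ·       B                  ┃           ┃
   ┃        │                          ┃           ┃
   ┃1       ·                   S      ┃           ┃
   ┃                                   ┃           ┃
   ┃2                                  ┃           ┃
   ┃                                   ┃           ┃
   ┃3               R                  ┃           ┃
   ┃                                   ┃           ┃
   ┃4                                  ┃           ┃
   ┃                                   ┃           ┃
   ┃5                                  ┃           ┃


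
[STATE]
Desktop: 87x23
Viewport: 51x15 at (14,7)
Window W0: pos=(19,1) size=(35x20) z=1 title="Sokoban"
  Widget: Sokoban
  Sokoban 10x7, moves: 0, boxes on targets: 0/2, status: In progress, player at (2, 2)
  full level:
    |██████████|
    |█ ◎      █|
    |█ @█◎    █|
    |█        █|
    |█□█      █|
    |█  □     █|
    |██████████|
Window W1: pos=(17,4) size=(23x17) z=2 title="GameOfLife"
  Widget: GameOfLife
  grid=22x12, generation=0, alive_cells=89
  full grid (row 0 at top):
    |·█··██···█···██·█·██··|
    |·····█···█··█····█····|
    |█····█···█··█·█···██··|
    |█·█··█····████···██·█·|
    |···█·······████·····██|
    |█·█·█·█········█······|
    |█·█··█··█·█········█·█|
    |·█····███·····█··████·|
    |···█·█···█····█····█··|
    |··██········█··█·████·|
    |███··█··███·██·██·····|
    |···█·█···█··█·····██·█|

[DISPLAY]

   ┃Gen: 0               ┃             ┃           
   ┃·█··██···█···██·█·██·┃             ┃           
   ┃·····█···█··█····█···┃             ┃           
   ┃█····█···█··█·█···██·┃             ┃           
   ┃█·█··█····████···██·█┃             ┃           
   ┃···█·······████·····█┃             ┃           
   ┃█·█·█·█········█·····┃             ┃           
   ┃█·█··█··█·█········█·┃             ┃           
   ┃·█····███·····█··████┃             ┃           
   ┃···█·█···█····█····█·┃             ┃           
   ┃··██········█··█·████┃             ┃           
   ┃███··█··███·██·██····┃             ┃           
   ┃···█·█···█··█·····██·┃             ┃           
   ┗━━━━━━━━━━━━━━━━━━━━━┛━━━━━━━━━━━━━┛           
                                                   


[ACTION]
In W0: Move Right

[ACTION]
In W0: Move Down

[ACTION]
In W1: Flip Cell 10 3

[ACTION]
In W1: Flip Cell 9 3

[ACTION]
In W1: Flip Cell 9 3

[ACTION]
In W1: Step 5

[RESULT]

   ┃Gen: 5               ┃             ┃           
   ┃·····██·██··██·█████·┃             ┃           
   ┃····█··█·█······███·█┃             ┃           
   ┃···██········███·····┃             ┃           
   ┃·███·█···███···█··█·█┃             ┃           
   ┃·██·········██·█·██·█┃             ┃           
   ┃·············██··██··┃             ┃           
   ┃········█·····█··███·┃             ┃           
   ┃··█·······██·····███·┃             ┃           
   ┃·█········█··██···█·█┃             ┃           
   ┃··█········█··██·█··█┃             ┃           
   ┃············█·█···█·█┃             ┃           
   ┃···············█··██·┃             ┃           
   ┗━━━━━━━━━━━━━━━━━━━━━┛━━━━━━━━━━━━━┛           
                                                   


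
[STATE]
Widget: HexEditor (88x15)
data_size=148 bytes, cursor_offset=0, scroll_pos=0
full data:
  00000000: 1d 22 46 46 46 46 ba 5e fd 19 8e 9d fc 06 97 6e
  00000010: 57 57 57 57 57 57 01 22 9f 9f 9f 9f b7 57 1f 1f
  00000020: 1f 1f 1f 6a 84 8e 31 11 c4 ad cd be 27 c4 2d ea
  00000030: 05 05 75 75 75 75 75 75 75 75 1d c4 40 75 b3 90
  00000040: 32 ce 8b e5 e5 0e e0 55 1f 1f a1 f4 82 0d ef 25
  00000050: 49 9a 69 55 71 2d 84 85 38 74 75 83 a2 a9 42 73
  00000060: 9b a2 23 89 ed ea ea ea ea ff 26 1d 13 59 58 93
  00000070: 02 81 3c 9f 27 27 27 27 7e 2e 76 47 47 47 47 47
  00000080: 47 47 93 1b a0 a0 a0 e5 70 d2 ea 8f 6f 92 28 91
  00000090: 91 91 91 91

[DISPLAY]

00000000  1D 22 46 46 46 46 ba 5e  fd 19 8e 9d fc 06 97 6e  |."FFFF.^.......n|          
00000010  57 57 57 57 57 57 01 22  9f 9f 9f 9f b7 57 1f 1f  |WWWWWW.".....W..|          
00000020  1f 1f 1f 6a 84 8e 31 11  c4 ad cd be 27 c4 2d ea  |...j..1.....'.-.|          
00000030  05 05 75 75 75 75 75 75  75 75 1d c4 40 75 b3 90  |..uuuuuuuu..@u..|          
00000040  32 ce 8b e5 e5 0e e0 55  1f 1f a1 f4 82 0d ef 25  |2......U.......%|          
00000050  49 9a 69 55 71 2d 84 85  38 74 75 83 a2 a9 42 73  |I.iUq-..8tu...Bs|          
00000060  9b a2 23 89 ed ea ea ea  ea ff 26 1d 13 59 58 93  |..#.......&..YX.|          
00000070  02 81 3c 9f 27 27 27 27  7e 2e 76 47 47 47 47 47  |..<.''''~.vGGGGG|          
00000080  47 47 93 1b a0 a0 a0 e5  70 d2 ea 8f 6f 92 28 91  |GG......p...o.(.|          
00000090  91 91 91 91                                       |....            |          
                                                                                        
                                                                                        
                                                                                        
                                                                                        
                                                                                        


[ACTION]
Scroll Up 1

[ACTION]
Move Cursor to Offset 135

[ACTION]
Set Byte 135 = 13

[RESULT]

00000000  1d 22 46 46 46 46 ba 5e  fd 19 8e 9d fc 06 97 6e  |."FFFF.^.......n|          
00000010  57 57 57 57 57 57 01 22  9f 9f 9f 9f b7 57 1f 1f  |WWWWWW.".....W..|          
00000020  1f 1f 1f 6a 84 8e 31 11  c4 ad cd be 27 c4 2d ea  |...j..1.....'.-.|          
00000030  05 05 75 75 75 75 75 75  75 75 1d c4 40 75 b3 90  |..uuuuuuuu..@u..|          
00000040  32 ce 8b e5 e5 0e e0 55  1f 1f a1 f4 82 0d ef 25  |2......U.......%|          
00000050  49 9a 69 55 71 2d 84 85  38 74 75 83 a2 a9 42 73  |I.iUq-..8tu...Bs|          
00000060  9b a2 23 89 ed ea ea ea  ea ff 26 1d 13 59 58 93  |..#.......&..YX.|          
00000070  02 81 3c 9f 27 27 27 27  7e 2e 76 47 47 47 47 47  |..<.''''~.vGGGGG|          
00000080  47 47 93 1b a0 a0 a0 13  70 d2 ea 8f 6f 92 28 91  |GG......p...o.(.|          
00000090  91 91 91 91                                       |....            |          
                                                                                        
                                                                                        
                                                                                        
                                                                                        
                                                                                        


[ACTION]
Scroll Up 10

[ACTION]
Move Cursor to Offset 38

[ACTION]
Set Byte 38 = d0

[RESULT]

00000000  1d 22 46 46 46 46 ba 5e  fd 19 8e 9d fc 06 97 6e  |."FFFF.^.......n|          
00000010  57 57 57 57 57 57 01 22  9f 9f 9f 9f b7 57 1f 1f  |WWWWWW.".....W..|          
00000020  1f 1f 1f 6a 84 8e D0 11  c4 ad cd be 27 c4 2d ea  |...j........'.-.|          
00000030  05 05 75 75 75 75 75 75  75 75 1d c4 40 75 b3 90  |..uuuuuuuu..@u..|          
00000040  32 ce 8b e5 e5 0e e0 55  1f 1f a1 f4 82 0d ef 25  |2......U.......%|          
00000050  49 9a 69 55 71 2d 84 85  38 74 75 83 a2 a9 42 73  |I.iUq-..8tu...Bs|          
00000060  9b a2 23 89 ed ea ea ea  ea ff 26 1d 13 59 58 93  |..#.......&..YX.|          
00000070  02 81 3c 9f 27 27 27 27  7e 2e 76 47 47 47 47 47  |..<.''''~.vGGGGG|          
00000080  47 47 93 1b a0 a0 a0 13  70 d2 ea 8f 6f 92 28 91  |GG......p...o.(.|          
00000090  91 91 91 91                                       |....            |          
                                                                                        
                                                                                        
                                                                                        
                                                                                        
                                                                                        


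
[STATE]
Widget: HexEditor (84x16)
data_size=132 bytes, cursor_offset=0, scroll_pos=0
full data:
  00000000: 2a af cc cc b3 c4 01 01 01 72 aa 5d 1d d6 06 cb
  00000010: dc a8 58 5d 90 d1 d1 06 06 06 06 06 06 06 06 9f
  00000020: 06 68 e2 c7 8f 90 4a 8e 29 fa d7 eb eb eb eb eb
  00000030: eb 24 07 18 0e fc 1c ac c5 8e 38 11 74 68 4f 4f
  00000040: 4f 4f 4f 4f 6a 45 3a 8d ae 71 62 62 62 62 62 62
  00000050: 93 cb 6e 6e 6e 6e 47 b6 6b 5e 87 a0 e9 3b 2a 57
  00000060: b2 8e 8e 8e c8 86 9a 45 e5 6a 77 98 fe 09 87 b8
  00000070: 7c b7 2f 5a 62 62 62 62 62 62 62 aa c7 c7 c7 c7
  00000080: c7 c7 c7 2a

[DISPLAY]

00000000  2A af cc cc b3 c4 01 01  01 72 aa 5d 1d d6 06 cb  |*........r.]....|      
00000010  dc a8 58 5d 90 d1 d1 06  06 06 06 06 06 06 06 9f  |..X]............|      
00000020  06 68 e2 c7 8f 90 4a 8e  29 fa d7 eb eb eb eb eb  |.h....J.).......|      
00000030  eb 24 07 18 0e fc 1c ac  c5 8e 38 11 74 68 4f 4f  |.$........8.thOO|      
00000040  4f 4f 4f 4f 6a 45 3a 8d  ae 71 62 62 62 62 62 62  |OOOOjE:..qbbbbbb|      
00000050  93 cb 6e 6e 6e 6e 47 b6  6b 5e 87 a0 e9 3b 2a 57  |..nnnnG.k^...;*W|      
00000060  b2 8e 8e 8e c8 86 9a 45  e5 6a 77 98 fe 09 87 b8  |.......E.jw.....|      
00000070  7c b7 2f 5a 62 62 62 62  62 62 62 aa c7 c7 c7 c7  ||./Zbbbbbbb.....|      
00000080  c7 c7 c7 2a                                       |...*            |      
                                                                                    
                                                                                    
                                                                                    
                                                                                    
                                                                                    
                                                                                    
                                                                                    


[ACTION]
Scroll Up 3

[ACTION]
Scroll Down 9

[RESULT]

00000080  c7 c7 c7 2a                                       |...*            |      
                                                                                    
                                                                                    
                                                                                    
                                                                                    
                                                                                    
                                                                                    
                                                                                    
                                                                                    
                                                                                    
                                                                                    
                                                                                    
                                                                                    
                                                                                    
                                                                                    
                                                                                    
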